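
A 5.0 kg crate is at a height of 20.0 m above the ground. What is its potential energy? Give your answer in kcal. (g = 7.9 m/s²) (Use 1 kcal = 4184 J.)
PE = mgh = (5.0)(7.9)(20.0) = 790.0 J = 0.1888 kcal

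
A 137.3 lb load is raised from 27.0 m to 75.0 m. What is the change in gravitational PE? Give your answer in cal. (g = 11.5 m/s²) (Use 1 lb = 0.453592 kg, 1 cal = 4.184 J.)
Convert to SI: m = 62.2782 kg, Δh = 48.0 m
ΔPE = mgΔh = (62.2782)(11.5)(48.0) = 34377.6 J = 8216 cal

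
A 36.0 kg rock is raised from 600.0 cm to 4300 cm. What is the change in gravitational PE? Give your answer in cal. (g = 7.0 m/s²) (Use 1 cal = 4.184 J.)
Convert to SI: m = 36.0 kg, Δh = 37.0 m
ΔPE = mgΔh = (36.0)(7.0)(37.0) = 9324.0 J = 2228 cal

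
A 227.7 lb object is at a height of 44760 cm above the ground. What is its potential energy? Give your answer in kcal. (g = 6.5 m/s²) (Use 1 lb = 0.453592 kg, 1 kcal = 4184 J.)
Convert to SI: m = 103.283 kg, h = 447.6 m
PE = mgh = (103.283)(6.5)(447.6) = 300491 J = 71.82 kcal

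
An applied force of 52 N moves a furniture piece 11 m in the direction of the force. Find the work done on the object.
W = F·d = (52)(11) = 572.0 J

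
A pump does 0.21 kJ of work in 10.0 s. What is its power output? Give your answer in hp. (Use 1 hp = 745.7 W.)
Convert to SI: W = 210.0 J, t = 10.0 s
P = W/t = 210.0/10.0 = 21.0 W = 0.02816 hp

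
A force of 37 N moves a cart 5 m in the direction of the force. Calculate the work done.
W = F·d = (37)(5) = 185.0 J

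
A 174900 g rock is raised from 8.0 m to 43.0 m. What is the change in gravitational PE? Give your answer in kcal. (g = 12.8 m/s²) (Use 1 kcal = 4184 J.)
Convert to SI: m = 174.9 kg, Δh = 35.0 m
ΔPE = mgΔh = (174.9)(12.8)(35.0) = 78355.2 J = 18.73 kcal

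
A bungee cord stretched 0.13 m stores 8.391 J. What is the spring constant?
k = 2·PE/x² = 2·8.391/(0.13)² = 993.0 N/m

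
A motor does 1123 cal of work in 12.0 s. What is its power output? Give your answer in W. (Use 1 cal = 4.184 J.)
Convert to SI: W = 4698.63 J, t = 12.0 s
P = W/t = 4698.63/12.0 = 391.6 W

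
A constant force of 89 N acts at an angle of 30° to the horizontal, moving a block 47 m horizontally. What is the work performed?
W = F·d·cosθ = (89)(47)cos(30°) = 3623 J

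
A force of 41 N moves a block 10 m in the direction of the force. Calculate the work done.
W = F·d = (41)(10) = 410.0 J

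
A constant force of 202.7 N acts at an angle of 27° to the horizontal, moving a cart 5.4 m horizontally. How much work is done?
W = F·d·cosθ = (202.7)(5.4)cos(27°) = 975.3 J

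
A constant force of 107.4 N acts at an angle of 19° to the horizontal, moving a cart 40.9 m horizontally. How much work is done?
W = F·d·cosθ = (107.4)(40.9)cos(19°) = 4153 J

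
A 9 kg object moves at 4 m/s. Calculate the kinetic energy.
KE = ½mv² = ½(9)(4)² = 72.0 J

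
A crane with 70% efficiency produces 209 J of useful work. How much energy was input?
W_in = W_out/η = 209/0.7 = 298.6 J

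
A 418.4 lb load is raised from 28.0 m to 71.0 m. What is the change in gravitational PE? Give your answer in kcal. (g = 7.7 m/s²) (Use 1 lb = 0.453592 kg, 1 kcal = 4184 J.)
Convert to SI: m = 189.783 kg, Δh = 43.0 m
ΔPE = mgΔh = (189.783)(7.7)(43.0) = 62837.1 J = 15.02 kcal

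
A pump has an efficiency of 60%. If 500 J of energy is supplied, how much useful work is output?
W_out = η·W_in = 0.6·500 = 300.0 J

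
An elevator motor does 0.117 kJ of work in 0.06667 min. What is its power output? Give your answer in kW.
Convert to SI: W = 117.0 J, t = 4.0002 s
P = W/t = 117.0/4.0002 = 29.2485 W = 0.02925 kW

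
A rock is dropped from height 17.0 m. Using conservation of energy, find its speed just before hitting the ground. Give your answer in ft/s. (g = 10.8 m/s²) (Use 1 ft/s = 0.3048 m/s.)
mgh = ½mv² ⇒ v = √(2gh) = √(2·10.8·17.0) = 19.1625 m/s = 62.87 ft/s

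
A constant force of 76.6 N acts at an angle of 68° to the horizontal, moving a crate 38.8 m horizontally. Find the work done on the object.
W = F·d·cosθ = (76.6)(38.8)cos(68°) = 1113 J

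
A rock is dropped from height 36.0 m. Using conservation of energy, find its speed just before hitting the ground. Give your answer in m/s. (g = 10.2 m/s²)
mgh = ½mv² ⇒ v = √(2gh) = √(2·10.2·36.0) = 27.1 m/s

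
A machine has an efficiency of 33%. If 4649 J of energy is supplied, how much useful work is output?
W_out = η·W_in = 0.33·4649 = 1534.17 J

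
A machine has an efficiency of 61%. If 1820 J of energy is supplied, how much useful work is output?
W_out = η·W_in = 0.61·1820 = 1110.2 J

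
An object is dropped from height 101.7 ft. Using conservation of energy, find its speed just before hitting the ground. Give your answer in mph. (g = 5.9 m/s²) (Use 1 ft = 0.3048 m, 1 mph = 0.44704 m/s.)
Convert to SI: h = 30.9982 m
mgh = ½mv² ⇒ v = √(2gh) = √(2·5.9·30.9982) = 19.1253 m/s = 42.78 mph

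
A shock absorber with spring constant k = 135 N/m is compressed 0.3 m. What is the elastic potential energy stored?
PE = ½kx² = ½(135)(0.3)² = 6.075 J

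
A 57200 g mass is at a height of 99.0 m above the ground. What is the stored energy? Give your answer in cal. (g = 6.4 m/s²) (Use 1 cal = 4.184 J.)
Convert to SI: m = 57.2 kg, h = 99.0 m
PE = mgh = (57.2)(6.4)(99.0) = 36241.9 J = 8662 cal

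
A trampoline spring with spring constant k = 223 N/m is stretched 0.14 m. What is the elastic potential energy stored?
PE = ½kx² = ½(223)(0.14)² = 2.185 J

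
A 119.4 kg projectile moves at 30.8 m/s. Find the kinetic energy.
KE = ½mv² = ½(119.4)(30.8)² = 56630 J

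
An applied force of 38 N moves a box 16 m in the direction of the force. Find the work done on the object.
W = F·d = (38)(16) = 608.0 J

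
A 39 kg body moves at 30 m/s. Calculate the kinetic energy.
KE = ½mv² = ½(39)(30)² = 17550.0 J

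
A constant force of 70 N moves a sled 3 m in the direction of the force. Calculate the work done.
W = F·d = (70)(3) = 210.0 J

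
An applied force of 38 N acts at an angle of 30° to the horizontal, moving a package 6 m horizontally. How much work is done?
W = F·d·cosθ = (38)(6)cos(30°) = 197.5 J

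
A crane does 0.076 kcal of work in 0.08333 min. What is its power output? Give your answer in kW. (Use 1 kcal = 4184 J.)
Convert to SI: W = 317.984 J, t = 4.9998 s
P = W/t = 317.984/4.9998 = 63.5993 W = 0.0636 kW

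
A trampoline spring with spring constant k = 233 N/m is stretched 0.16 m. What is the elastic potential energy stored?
PE = ½kx² = ½(233)(0.16)² = 2.982 J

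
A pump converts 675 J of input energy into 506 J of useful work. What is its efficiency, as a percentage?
η = W_out/W_in = 506/675 = 74.96%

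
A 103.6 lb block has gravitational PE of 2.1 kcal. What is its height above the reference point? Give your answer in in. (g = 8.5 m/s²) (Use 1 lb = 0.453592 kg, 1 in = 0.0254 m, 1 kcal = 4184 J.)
Convert to SI: m = 46.9921 kg, PE = 8786.4 J
h = PE/(mg) = 8786.4/(46.9921·8.5) = 21.9972 m = 866.0 in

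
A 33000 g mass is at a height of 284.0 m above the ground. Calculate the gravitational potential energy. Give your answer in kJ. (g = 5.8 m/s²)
Convert to SI: m = 33.0 kg, h = 284.0 m
PE = mgh = (33.0)(5.8)(284.0) = 54357.6 J = 54.36 kJ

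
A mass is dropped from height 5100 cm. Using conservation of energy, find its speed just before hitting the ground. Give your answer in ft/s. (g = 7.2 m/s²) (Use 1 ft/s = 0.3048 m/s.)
Convert to SI: h = 51.0 m
mgh = ½mv² ⇒ v = √(2gh) = √(2·7.2·51.0) = 27.0998 m/s = 88.91 ft/s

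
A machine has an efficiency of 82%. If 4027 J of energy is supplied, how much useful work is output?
W_out = η·W_in = 0.82·4027 = 3302.14 J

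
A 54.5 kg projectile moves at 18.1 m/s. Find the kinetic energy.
KE = ½mv² = ½(54.5)(18.1)² = 8927 J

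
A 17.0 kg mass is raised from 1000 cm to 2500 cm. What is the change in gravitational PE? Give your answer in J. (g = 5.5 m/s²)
Convert to SI: m = 17.0 kg, Δh = 15.0 m
ΔPE = mgΔh = (17.0)(5.5)(15.0) = 1403 J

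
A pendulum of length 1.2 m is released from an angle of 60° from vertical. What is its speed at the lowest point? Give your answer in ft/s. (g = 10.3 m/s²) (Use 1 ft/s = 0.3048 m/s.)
h = L(1 − cosθ) = 1.2(1 − cos60°) = 0.6 m
v = √(2gh) = √(2·10.3·0.6) = 3.51568 m/s = 11.53 ft/s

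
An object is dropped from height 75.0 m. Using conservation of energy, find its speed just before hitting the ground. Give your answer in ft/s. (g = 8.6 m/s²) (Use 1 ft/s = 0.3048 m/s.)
mgh = ½mv² ⇒ v = √(2gh) = √(2·8.6·75.0) = 35.9166 m/s = 117.8 ft/s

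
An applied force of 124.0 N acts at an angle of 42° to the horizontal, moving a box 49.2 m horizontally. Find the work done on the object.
W = F·d·cosθ = (124.0)(49.2)cos(42°) = 4534 J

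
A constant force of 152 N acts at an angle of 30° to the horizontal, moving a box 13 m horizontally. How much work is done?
W = F·d·cosθ = (152)(13)cos(30°) = 1711 J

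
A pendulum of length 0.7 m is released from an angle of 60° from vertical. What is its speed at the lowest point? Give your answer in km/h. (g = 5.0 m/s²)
h = L(1 − cosθ) = 0.7(1 − cos60°) = 0.35 m
v = √(2gh) = √(2·5.0·0.35) = 1.87083 m/s = 6.735 km/h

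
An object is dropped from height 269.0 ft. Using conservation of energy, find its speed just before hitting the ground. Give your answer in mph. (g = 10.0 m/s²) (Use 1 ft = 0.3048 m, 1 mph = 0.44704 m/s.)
Convert to SI: h = 81.9912 m
mgh = ½mv² ⇒ v = √(2gh) = √(2·10.0·81.9912) = 40.4947 m/s = 90.58 mph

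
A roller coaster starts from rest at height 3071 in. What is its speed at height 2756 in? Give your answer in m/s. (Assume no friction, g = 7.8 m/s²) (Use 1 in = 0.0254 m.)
Convert to SI: h₁−h₂ = 8.001 m
mgh₁ = mgh₂ + ½mv² ⇒ v = √(2g(h₁−h₂)) = √(2·7.8·8.001) = 11.17 m/s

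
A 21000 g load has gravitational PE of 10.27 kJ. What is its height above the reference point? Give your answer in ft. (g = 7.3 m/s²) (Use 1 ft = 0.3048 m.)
Convert to SI: m = 21.0 kg, PE = 10270.0 J
h = PE/(mg) = 10270.0/(21.0·7.3) = 66.9928 m = 219.8 ft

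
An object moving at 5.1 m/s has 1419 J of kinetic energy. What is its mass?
m = 2·KE/v² = 2·1419/(5.1)² = 109.1 kg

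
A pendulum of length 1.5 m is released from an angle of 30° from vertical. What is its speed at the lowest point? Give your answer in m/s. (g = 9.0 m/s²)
h = L(1 − cosθ) = 1.5(1 − cos30°) = 0.200962 m
v = √(2gh) = √(2·9.0·0.200962) = 1.902 m/s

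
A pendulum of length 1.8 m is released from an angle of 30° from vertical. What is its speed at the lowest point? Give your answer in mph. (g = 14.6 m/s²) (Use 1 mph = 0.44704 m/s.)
h = L(1 − cosθ) = 1.8(1 − cos30°) = 0.241154 m
v = √(2gh) = √(2·14.6·0.241154) = 2.65362 m/s = 5.936 mph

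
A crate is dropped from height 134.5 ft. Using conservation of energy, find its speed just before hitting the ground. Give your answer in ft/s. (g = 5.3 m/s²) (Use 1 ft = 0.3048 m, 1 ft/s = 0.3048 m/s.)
Convert to SI: h = 40.9956 m
mgh = ½mv² ⇒ v = √(2gh) = √(2·5.3·40.9956) = 20.8459 m/s = 68.39 ft/s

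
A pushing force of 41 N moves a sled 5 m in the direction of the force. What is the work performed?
W = F·d = (41)(5) = 205.0 J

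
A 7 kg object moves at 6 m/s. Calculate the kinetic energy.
KE = ½mv² = ½(7)(6)² = 126.0 J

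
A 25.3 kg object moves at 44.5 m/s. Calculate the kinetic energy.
KE = ½mv² = ½(25.3)(44.5)² = 25050 J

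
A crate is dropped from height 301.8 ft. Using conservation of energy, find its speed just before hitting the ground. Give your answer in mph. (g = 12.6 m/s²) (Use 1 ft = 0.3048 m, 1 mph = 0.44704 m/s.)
Convert to SI: h = 91.9886 m
mgh = ½mv² ⇒ v = √(2gh) = √(2·12.6·91.9886) = 48.1468 m/s = 107.7 mph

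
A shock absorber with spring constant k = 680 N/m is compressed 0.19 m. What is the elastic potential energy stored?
PE = ½kx² = ½(680)(0.19)² = 12.27 J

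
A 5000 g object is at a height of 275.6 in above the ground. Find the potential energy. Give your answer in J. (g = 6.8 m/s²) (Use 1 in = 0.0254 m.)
Convert to SI: m = 5.0 kg, h = 7.00024 m
PE = mgh = (5.0)(6.8)(7.00024) = 238.0 J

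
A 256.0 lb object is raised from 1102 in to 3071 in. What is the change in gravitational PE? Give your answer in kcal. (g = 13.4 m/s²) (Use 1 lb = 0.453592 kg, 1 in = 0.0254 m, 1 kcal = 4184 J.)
Convert to SI: m = 116.12 kg, Δh = 50.0126 m
ΔPE = mgΔh = (116.12)(13.4)(50.0126) = 77819.7 J = 18.6 kcal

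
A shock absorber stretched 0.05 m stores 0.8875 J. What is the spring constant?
k = 2·PE/x² = 2·0.8875/(0.05)² = 710.0 N/m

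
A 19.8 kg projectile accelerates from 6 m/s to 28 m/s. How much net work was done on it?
W = ΔKE = ½m(v₂² − v₁²) = ½(19.8)(28² − 6²) = 7405.2 J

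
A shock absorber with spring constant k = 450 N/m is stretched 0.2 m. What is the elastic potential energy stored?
PE = ½kx² = ½(450)(0.2)² = 9.0 J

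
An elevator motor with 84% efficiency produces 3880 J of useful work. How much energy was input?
W_in = W_out/η = 3880/0.84 = 4619 J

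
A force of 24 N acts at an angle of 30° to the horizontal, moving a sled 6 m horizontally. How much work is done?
W = F·d·cosθ = (24)(6)cos(30°) = 124.7 J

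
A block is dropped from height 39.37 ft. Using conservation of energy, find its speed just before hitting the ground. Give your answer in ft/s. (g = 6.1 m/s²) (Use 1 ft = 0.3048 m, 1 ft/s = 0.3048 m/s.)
Convert to SI: h = 12.0 m
mgh = ½mv² ⇒ v = √(2gh) = √(2·6.1·12.0) = 12.0996 m/s = 39.7 ft/s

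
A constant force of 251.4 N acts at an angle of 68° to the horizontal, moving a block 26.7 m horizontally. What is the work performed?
W = F·d·cosθ = (251.4)(26.7)cos(68°) = 2515 J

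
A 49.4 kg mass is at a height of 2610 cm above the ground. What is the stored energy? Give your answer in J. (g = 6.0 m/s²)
Convert to SI: m = 49.4 kg, h = 26.1 m
PE = mgh = (49.4)(6.0)(26.1) = 7736 J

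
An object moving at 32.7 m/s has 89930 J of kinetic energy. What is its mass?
m = 2·KE/v² = 2·89930/(32.7)² = 168.2 kg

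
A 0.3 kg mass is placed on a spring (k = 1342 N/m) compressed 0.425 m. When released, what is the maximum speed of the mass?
½kx² = ½mv² ⇒ v = x√(k/m) = (0.425)√(1342/0.3) = 28.43 m/s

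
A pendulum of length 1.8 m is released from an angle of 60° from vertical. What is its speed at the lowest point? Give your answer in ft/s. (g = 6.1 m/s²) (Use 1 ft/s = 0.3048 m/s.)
h = L(1 − cosθ) = 1.8(1 − cos60°) = 0.9 m
v = √(2gh) = √(2·6.1·0.9) = 3.31361 m/s = 10.87 ft/s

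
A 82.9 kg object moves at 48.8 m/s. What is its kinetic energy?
KE = ½mv² = ½(82.9)(48.8)² = 98710 J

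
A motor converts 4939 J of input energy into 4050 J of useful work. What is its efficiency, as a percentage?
η = W_out/W_in = 4050/4939 = 82.0%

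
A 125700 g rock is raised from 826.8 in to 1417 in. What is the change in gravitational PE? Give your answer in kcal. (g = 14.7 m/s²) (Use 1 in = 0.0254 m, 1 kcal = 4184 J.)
Convert to SI: m = 125.7 kg, Δh = 14.9911 m
ΔPE = mgΔh = (125.7)(14.7)(14.9911) = 27700.4 J = 6.621 kcal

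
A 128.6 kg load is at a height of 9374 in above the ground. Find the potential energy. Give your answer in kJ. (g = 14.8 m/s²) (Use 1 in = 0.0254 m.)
Convert to SI: m = 128.6 kg, h = 238.1 m
PE = mgh = (128.6)(14.8)(238.1) = 453170 J = 453.2 kJ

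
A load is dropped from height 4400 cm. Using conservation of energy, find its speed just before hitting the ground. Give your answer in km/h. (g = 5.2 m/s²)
Convert to SI: h = 44.0 m
mgh = ½mv² ⇒ v = √(2gh) = √(2·5.2·44.0) = 21.3916 m/s = 77.01 km/h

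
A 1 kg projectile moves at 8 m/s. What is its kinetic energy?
KE = ½mv² = ½(1)(8)² = 32.0 J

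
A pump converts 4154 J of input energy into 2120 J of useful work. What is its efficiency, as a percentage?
η = W_out/W_in = 2120/4154 = 51.04%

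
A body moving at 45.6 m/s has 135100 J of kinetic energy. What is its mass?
m = 2·KE/v² = 2·135100/(45.6)² = 129.9 kg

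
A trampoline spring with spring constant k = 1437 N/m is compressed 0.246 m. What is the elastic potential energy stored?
PE = ½kx² = ½(1437)(0.246)² = 43.48 J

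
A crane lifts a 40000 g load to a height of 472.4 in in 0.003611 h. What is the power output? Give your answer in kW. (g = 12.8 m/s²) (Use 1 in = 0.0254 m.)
Convert to SI: m = 40.0 kg, h = 11.999 m, t = 12.9996 s
P = mgh/t = (40.0)(12.8)(11.999)/12.9996 = 472.589 W = 0.4726 kW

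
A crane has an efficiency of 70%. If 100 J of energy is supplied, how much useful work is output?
W_out = η·W_in = 0.7·100 = 70.0 J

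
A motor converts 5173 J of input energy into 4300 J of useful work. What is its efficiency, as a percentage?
η = W_out/W_in = 4300/5173 = 83.12%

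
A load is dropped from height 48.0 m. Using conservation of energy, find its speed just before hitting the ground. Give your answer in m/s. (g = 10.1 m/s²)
mgh = ½mv² ⇒ v = √(2gh) = √(2·10.1·48.0) = 31.14 m/s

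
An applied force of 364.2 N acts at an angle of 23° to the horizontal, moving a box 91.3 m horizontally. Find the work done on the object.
W = F·d·cosθ = (364.2)(91.3)cos(23°) = 30610 J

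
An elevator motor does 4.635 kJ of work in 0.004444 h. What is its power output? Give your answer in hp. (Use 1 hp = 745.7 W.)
Convert to SI: W = 4635.0 J, t = 15.9984 s
P = W/t = 4635.0/15.9984 = 289.716 W = 0.3885 hp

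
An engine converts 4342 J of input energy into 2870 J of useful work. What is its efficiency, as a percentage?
η = W_out/W_in = 2870/4342 = 66.1%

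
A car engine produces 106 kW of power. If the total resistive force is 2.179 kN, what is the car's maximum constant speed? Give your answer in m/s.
Convert to SI: F = 2179.0 N
P = Fv ⇒ v = P/F = 106000 W/2179.0 N = 48.65 m/s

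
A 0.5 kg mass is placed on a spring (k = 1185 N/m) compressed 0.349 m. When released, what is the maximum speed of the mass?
½kx² = ½mv² ⇒ v = x√(k/m) = (0.349)√(1185/0.5) = 16.99 m/s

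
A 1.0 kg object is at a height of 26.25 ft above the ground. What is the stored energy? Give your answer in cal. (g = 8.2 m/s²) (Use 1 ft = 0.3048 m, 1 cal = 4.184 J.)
Convert to SI: m = 1.0 kg, h = 8.001 m
PE = mgh = (1.0)(8.2)(8.001) = 65.6082 J = 15.68 cal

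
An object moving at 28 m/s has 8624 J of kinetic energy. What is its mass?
m = 2·KE/v² = 2·8624/(28)² = 22.0 kg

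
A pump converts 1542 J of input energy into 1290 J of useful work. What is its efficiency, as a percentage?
η = W_out/W_in = 1290/1542 = 83.66%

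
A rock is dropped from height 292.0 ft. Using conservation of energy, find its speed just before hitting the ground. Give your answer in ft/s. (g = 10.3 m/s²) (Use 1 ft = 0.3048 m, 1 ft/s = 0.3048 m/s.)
Convert to SI: h = 89.0016 m
mgh = ½mv² ⇒ v = √(2gh) = √(2·10.3·89.0016) = 42.8186 m/s = 140.5 ft/s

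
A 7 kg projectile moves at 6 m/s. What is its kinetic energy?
KE = ½mv² = ½(7)(6)² = 126.0 J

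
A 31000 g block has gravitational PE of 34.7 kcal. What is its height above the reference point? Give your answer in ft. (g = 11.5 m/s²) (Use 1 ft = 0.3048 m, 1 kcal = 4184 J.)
Convert to SI: m = 31.0 kg, PE = 145185 J
h = PE/(mg) = 145185/(31.0·11.5) = 407.25 m = 1336 ft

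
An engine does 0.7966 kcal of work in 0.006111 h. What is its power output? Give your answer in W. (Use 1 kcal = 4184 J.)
Convert to SI: W = 3332.97 J, t = 21.9996 s
P = W/t = 3332.97/21.9996 = 151.5 W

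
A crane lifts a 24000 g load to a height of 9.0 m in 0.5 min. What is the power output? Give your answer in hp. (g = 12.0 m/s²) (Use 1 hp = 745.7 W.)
Convert to SI: m = 24.0 kg, h = 9.0 m, t = 30.0 s
P = mgh/t = (24.0)(12.0)(9.0)/30.0 = 86.4 W = 0.1159 hp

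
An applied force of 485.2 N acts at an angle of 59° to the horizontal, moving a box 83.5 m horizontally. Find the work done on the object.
W = F·d·cosθ = (485.2)(83.5)cos(59°) = 20870 J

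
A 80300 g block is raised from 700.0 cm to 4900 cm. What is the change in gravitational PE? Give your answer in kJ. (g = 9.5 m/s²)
Convert to SI: m = 80.3 kg, Δh = 42.0 m
ΔPE = mgΔh = (80.3)(9.5)(42.0) = 32039.7 J = 32.04 kJ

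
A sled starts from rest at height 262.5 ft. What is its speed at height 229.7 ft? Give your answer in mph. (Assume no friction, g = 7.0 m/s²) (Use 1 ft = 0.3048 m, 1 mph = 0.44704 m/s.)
Convert to SI: h₁−h₂ = 9.99744 m
mgh₁ = mgh₂ + ½mv² ⇒ v = √(2g(h₁−h₂)) = √(2·7.0·9.99744) = 11.8306 m/s = 26.46 mph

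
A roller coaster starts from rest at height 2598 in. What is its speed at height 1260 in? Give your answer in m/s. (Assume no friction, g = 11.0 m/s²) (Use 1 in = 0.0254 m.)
Convert to SI: h₁−h₂ = 33.9852 m
mgh₁ = mgh₂ + ½mv² ⇒ v = √(2g(h₁−h₂)) = √(2·11.0·33.9852) = 27.34 m/s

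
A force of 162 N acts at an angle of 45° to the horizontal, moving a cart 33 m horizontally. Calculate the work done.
W = F·d·cosθ = (162)(33)cos(45°) = 3780 J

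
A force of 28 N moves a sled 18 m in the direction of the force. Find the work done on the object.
W = F·d = (28)(18) = 504.0 J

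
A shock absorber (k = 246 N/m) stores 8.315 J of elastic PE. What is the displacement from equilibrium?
x = √(2·PE/k) = √(2·8.315/246) = 0.26 m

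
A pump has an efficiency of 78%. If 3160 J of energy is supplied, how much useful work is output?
W_out = η·W_in = 0.78·3160 = 2464.8 J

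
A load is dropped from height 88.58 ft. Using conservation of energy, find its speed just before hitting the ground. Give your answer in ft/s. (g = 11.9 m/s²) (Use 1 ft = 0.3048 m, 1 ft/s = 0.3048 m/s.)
Convert to SI: h = 26.9992 m
mgh = ½mv² ⇒ v = √(2gh) = √(2·11.9·26.9992) = 25.3492 m/s = 83.17 ft/s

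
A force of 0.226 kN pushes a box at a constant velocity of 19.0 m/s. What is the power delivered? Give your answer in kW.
Convert to SI: F = 226.0 N, v = 19.0 m/s
P = Fv = (226.0)(19.0) = 4294.0 W = 4.294 kW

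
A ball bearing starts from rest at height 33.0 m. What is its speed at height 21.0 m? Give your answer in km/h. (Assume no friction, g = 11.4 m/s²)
mgh₁ = mgh₂ + ½mv² ⇒ v = √(2g(h₁−h₂)) = √(2·11.4·12.0) = 16.5409 m/s = 59.55 km/h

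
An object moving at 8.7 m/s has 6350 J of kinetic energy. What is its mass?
m = 2·KE/v² = 2·6350/(8.7)² = 167.8 kg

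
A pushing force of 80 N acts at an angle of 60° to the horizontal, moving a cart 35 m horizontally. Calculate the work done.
W = F·d·cosθ = (80)(35)cos(60°) = 1400 J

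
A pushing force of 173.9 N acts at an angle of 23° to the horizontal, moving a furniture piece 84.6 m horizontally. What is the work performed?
W = F·d·cosθ = (173.9)(84.6)cos(23°) = 13540 J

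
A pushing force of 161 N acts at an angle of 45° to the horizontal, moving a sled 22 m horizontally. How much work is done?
W = F·d·cosθ = (161)(22)cos(45°) = 2505 J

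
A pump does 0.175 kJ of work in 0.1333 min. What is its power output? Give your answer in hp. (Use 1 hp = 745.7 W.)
Convert to SI: W = 175.0 J, t = 7.998 s
P = W/t = 175.0/7.998 = 21.8805 W = 0.02934 hp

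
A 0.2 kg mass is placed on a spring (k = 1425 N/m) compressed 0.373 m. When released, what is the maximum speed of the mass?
½kx² = ½mv² ⇒ v = x√(k/m) = (0.373)√(1425/0.2) = 31.48 m/s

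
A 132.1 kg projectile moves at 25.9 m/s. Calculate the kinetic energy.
KE = ½mv² = ½(132.1)(25.9)² = 44310 J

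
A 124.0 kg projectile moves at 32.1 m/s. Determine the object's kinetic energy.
KE = ½mv² = ½(124.0)(32.1)² = 63890 J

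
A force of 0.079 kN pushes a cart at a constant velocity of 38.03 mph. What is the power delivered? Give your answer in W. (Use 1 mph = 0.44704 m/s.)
Convert to SI: F = 79.0 N, v = 17.0009 m/s
P = Fv = (79.0)(17.0009) = 1343 W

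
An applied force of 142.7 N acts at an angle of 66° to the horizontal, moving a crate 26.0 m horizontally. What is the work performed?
W = F·d·cosθ = (142.7)(26.0)cos(66°) = 1509 J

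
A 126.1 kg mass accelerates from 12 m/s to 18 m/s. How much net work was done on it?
W = ΔKE = ½m(v₂² − v₁²) = ½(126.1)(18² − 12²) = 11349.0 J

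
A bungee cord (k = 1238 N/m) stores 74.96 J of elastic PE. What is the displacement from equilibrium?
x = √(2·PE/k) = √(2·74.96/1238) = 0.348 m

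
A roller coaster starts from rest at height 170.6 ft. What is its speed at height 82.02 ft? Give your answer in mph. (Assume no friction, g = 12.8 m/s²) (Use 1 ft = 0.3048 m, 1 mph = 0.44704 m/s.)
Convert to SI: h₁−h₂ = 26.9992 m
mgh₁ = mgh₂ + ½mv² ⇒ v = √(2g(h₁−h₂)) = √(2·12.8·26.9992) = 26.2903 m/s = 58.81 mph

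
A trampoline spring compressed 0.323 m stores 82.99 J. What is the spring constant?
k = 2·PE/x² = 2·82.99/(0.323)² = 1591 N/m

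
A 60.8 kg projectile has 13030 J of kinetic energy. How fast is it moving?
v = √(2·KE/m) = √(2·13030/60.8) = 20.7 m/s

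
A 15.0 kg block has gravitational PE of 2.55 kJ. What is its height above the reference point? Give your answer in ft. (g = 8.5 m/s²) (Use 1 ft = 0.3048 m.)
Convert to SI: m = 15.0 kg, PE = 2550.0 J
h = PE/(mg) = 2550.0/(15.0·8.5) = 20.0 m = 65.62 ft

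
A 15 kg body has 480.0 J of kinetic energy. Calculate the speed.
v = √(2·KE/m) = √(2·480.0/15) = 8.0 m/s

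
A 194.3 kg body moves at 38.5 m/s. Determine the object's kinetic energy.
KE = ½mv² = ½(194.3)(38.5)² = 144000 J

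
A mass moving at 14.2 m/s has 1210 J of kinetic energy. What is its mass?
m = 2·KE/v² = 2·1210/(14.2)² = 12.0 kg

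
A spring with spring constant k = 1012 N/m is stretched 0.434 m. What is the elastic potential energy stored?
PE = ½kx² = ½(1012)(0.434)² = 95.31 J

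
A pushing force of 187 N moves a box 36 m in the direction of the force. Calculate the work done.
W = F·d = (187)(36) = 6732 J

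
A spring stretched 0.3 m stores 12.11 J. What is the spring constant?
k = 2·PE/x² = 2·12.11/(0.3)² = 269.1 N/m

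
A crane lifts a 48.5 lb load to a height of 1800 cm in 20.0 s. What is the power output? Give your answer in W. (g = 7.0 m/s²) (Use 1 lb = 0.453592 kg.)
Convert to SI: m = 21.9992 kg, h = 18.0 m, t = 20.0 s
P = mgh/t = (21.9992)(7.0)(18.0)/20.0 = 138.6 W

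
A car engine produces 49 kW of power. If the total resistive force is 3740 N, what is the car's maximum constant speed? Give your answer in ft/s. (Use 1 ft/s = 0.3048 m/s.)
P = Fv ⇒ v = P/F = 49000 W/3740.0 N = 13.1016 m/s = 42.98 ft/s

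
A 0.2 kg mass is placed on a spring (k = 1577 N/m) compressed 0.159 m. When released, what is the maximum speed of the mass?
½kx² = ½mv² ⇒ v = x√(k/m) = (0.159)√(1577/0.2) = 14.12 m/s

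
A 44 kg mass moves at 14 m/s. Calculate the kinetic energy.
KE = ½mv² = ½(44)(14)² = 4312.0 J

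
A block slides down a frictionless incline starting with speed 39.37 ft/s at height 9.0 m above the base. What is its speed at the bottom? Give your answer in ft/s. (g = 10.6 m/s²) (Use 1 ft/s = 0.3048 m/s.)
Convert to SI: v₀ = 12.0 m/s, h = 9.0 m
½mv₀² + mgh = ½mv² ⇒ v = √(v₀² + 2gh) = √(12.0² + 2·10.6·9.0) = 18.2975 m/s = 60.03 ft/s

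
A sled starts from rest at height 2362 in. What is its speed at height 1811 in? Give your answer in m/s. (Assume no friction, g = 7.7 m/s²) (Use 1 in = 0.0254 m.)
Convert to SI: h₁−h₂ = 13.9954 m
mgh₁ = mgh₂ + ½mv² ⇒ v = √(2g(h₁−h₂)) = √(2·7.7·13.9954) = 14.68 m/s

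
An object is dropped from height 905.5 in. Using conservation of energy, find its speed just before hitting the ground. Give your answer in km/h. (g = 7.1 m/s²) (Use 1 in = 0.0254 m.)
Convert to SI: h = 22.9997 m
mgh = ½mv² ⇒ v = √(2gh) = √(2·7.1·22.9997) = 18.072 m/s = 65.06 km/h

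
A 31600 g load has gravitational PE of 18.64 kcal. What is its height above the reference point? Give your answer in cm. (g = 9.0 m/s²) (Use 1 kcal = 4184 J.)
Convert to SI: m = 31.6 kg, PE = 77989.8 J
h = PE/(mg) = 77989.8/(31.6·9.0) = 274.226 m = 27420 cm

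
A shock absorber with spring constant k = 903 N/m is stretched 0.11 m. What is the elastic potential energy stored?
PE = ½kx² = ½(903)(0.11)² = 5.463 J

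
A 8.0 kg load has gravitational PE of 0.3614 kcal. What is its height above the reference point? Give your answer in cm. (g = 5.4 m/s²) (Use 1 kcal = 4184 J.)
Convert to SI: m = 8.0 kg, PE = 1512.1 J
h = PE/(mg) = 1512.1/(8.0·5.4) = 35.0023 m = 3500 cm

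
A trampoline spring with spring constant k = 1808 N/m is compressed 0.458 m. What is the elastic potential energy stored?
PE = ½kx² = ½(1808)(0.458)² = 189.6 J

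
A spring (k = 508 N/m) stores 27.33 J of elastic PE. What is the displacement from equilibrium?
x = √(2·PE/k) = √(2·27.33/508) = 0.328 m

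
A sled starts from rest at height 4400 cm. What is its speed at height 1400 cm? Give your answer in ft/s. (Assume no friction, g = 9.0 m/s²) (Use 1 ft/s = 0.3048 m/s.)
Convert to SI: h₁−h₂ = 30.0 m
mgh₁ = mgh₂ + ½mv² ⇒ v = √(2g(h₁−h₂)) = √(2·9.0·30.0) = 23.2379 m/s = 76.24 ft/s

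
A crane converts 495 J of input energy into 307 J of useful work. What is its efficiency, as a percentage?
η = W_out/W_in = 307/495 = 62.02%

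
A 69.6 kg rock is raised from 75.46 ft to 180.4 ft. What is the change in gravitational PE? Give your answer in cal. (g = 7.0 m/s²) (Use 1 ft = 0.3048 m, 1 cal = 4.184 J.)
Convert to SI: m = 69.6 kg, Δh = 31.9857 m
ΔPE = mgΔh = (69.6)(7.0)(31.9857) = 15583.4 J = 3725 cal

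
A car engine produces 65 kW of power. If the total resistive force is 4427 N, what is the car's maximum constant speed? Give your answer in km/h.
P = Fv ⇒ v = P/F = 65000 W/4427.0 N = 14.6826 m/s = 52.86 km/h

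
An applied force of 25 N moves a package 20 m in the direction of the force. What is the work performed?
W = F·d = (25)(20) = 500.0 J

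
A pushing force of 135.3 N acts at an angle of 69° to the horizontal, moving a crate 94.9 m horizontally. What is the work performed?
W = F·d·cosθ = (135.3)(94.9)cos(69°) = 4601 J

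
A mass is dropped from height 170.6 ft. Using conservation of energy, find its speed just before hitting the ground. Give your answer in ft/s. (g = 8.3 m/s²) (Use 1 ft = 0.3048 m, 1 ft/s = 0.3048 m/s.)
Convert to SI: h = 51.9989 m
mgh = ½mv² ⇒ v = √(2gh) = √(2·8.3·51.9989) = 29.3799 m/s = 96.39 ft/s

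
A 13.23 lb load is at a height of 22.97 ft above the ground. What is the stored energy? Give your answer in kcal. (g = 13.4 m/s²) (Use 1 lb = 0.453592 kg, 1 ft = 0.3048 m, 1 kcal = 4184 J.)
Convert to SI: m = 6.00102 kg, h = 7.00126 m
PE = mgh = (6.00102)(13.4)(7.00126) = 562.997 J = 0.1346 kcal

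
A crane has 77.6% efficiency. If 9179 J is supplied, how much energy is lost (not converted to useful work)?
W_lost = W_in(1 − η) = 9179·(1 − 0.776) = 2056 J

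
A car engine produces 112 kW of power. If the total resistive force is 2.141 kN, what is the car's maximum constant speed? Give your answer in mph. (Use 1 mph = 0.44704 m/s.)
Convert to SI: F = 2141.0 N
P = Fv ⇒ v = P/F = 112000 W/2141.0 N = 52.312 m/s = 117.0 mph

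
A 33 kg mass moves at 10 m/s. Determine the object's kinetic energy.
KE = ½mv² = ½(33)(10)² = 1650.0 J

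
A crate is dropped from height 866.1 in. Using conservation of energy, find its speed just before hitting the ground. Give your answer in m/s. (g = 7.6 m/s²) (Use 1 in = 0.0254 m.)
Convert to SI: h = 21.9989 m
mgh = ½mv² ⇒ v = √(2gh) = √(2·7.6·21.9989) = 18.29 m/s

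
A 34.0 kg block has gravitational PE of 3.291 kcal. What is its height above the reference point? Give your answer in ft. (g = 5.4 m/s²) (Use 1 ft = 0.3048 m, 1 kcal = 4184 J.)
Convert to SI: m = 34.0 kg, PE = 13769.5 J
h = PE/(mg) = 13769.5/(34.0·5.4) = 74.9975 m = 246.1 ft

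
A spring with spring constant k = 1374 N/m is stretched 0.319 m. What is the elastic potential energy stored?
PE = ½kx² = ½(1374)(0.319)² = 69.91 J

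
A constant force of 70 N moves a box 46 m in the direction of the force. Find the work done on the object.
W = F·d = (70)(46) = 3220 J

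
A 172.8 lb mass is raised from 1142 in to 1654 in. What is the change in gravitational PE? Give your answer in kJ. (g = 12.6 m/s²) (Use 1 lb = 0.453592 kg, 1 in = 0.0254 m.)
Convert to SI: m = 78.3807 kg, Δh = 13.0048 m
ΔPE = mgΔh = (78.3807)(12.6)(13.0048) = 12843.5 J = 12.84 kJ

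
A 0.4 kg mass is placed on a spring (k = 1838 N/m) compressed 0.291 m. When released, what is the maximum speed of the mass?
½kx² = ½mv² ⇒ v = x√(k/m) = (0.291)√(1838/0.4) = 19.73 m/s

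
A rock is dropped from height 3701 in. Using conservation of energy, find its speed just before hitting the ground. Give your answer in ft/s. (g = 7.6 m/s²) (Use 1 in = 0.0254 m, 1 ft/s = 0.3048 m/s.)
Convert to SI: h = 94.0054 m
mgh = ½mv² ⇒ v = √(2gh) = √(2·7.6·94.0054) = 37.8006 m/s = 124.0 ft/s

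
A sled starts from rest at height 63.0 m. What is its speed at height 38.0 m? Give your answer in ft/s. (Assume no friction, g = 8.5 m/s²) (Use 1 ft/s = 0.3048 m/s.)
mgh₁ = mgh₂ + ½mv² ⇒ v = √(2g(h₁−h₂)) = √(2·8.5·25.0) = 20.6155 m/s = 67.64 ft/s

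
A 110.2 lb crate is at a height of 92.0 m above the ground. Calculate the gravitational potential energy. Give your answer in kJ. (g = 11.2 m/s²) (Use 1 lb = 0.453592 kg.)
Convert to SI: m = 49.9858 kg, h = 92.0 m
PE = mgh = (49.9858)(11.2)(92.0) = 51505.4 J = 51.51 kJ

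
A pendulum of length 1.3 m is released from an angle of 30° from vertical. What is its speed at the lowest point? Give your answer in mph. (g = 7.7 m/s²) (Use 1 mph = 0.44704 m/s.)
h = L(1 − cosθ) = 1.3(1 − cos30°) = 0.174167 m
v = √(2gh) = √(2·7.7·0.174167) = 1.637734 m/s = 3.664 mph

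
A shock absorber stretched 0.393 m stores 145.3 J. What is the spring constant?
k = 2·PE/x² = 2·145.3/(0.393)² = 1882 N/m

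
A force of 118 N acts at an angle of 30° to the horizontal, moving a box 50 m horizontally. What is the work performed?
W = F·d·cosθ = (118)(50)cos(30°) = 5110 J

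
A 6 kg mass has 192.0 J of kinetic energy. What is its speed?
v = √(2·KE/m) = √(2·192.0/6) = 8.0 m/s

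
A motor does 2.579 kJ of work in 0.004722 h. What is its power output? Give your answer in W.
Convert to SI: W = 2579.0 J, t = 16.9992 s
P = W/t = 2579.0/16.9992 = 151.7 W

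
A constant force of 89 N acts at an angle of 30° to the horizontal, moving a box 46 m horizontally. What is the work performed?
W = F·d·cosθ = (89)(46)cos(30°) = 3546 J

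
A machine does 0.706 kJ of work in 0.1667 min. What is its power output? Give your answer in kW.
Convert to SI: W = 706.0 J, t = 10.002 s
P = W/t = 706.0/10.002 = 70.5859 W = 0.07059 kW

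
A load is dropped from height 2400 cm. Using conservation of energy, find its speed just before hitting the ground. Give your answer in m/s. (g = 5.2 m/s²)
Convert to SI: h = 24.0 m
mgh = ½mv² ⇒ v = √(2gh) = √(2·5.2·24.0) = 15.8 m/s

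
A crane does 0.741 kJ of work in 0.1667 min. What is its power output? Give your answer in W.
Convert to SI: W = 741.0 J, t = 10.002 s
P = W/t = 741.0/10.002 = 74.09 W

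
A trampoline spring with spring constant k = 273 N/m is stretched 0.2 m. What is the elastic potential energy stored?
PE = ½kx² = ½(273)(0.2)² = 5.46 J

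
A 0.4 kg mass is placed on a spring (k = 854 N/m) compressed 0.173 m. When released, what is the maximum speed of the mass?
½kx² = ½mv² ⇒ v = x√(k/m) = (0.173)√(854/0.4) = 7.994 m/s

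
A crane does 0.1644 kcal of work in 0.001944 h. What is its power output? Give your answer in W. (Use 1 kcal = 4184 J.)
Convert to SI: W = 687.85 J, t = 6.9984 s
P = W/t = 687.85/6.9984 = 98.29 W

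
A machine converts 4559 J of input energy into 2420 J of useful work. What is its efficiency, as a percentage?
η = W_out/W_in = 2420/4559 = 53.08%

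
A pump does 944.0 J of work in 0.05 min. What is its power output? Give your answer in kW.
Convert to SI: W = 944.0 J, t = 3.0 s
P = W/t = 944.0/3.0 = 314.667 W = 0.3147 kW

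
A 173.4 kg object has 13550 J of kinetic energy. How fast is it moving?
v = √(2·KE/m) = √(2·13550/173.4) = 12.5 m/s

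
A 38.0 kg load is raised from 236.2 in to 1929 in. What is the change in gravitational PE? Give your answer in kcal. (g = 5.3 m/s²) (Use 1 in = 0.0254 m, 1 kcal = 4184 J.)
Convert to SI: m = 38.0 kg, Δh = 42.9971 m
ΔPE = mgΔh = (38.0)(5.3)(42.9971) = 8659.62 J = 2.07 kcal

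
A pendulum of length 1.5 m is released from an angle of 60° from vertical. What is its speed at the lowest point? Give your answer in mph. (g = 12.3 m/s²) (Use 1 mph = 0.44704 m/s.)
h = L(1 − cosθ) = 1.5(1 − cos60°) = 0.75 m
v = √(2gh) = √(2·12.3·0.75) = 4.29535 m/s = 9.608 mph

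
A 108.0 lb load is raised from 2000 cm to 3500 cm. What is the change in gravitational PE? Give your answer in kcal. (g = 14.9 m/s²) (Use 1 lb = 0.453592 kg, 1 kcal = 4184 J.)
Convert to SI: m = 48.9879 kg, Δh = 15.0 m
ΔPE = mgΔh = (48.9879)(14.9)(15.0) = 10948.8 J = 2.617 kcal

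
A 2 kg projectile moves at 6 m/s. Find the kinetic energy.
KE = ½mv² = ½(2)(6)² = 36.0 J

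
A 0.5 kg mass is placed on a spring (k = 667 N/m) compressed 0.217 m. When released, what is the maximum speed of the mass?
½kx² = ½mv² ⇒ v = x√(k/m) = (0.217)√(667/0.5) = 7.926 m/s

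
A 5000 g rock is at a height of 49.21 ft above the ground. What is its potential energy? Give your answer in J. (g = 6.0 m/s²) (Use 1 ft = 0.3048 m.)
Convert to SI: m = 5.0 kg, h = 14.9992 m
PE = mgh = (5.0)(6.0)(14.9992) = 450.0 J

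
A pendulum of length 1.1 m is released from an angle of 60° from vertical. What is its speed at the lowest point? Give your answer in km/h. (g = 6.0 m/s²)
h = L(1 − cosθ) = 1.1(1 − cos60°) = 0.55 m
v = √(2gh) = √(2·6.0·0.55) = 2.56905 m/s = 9.249 km/h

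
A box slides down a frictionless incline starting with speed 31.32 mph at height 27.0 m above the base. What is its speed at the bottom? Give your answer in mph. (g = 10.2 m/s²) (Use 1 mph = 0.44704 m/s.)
Convert to SI: v₀ = 14.0013 m/s, h = 27.0 m
½mv₀² + mgh = ½mv² ⇒ v = √(v₀² + 2gh) = √(14.0013² + 2·10.2·27.0) = 27.3283 m/s = 61.13 mph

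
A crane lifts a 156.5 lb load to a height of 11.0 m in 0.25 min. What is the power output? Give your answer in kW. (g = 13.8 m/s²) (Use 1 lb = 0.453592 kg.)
Convert to SI: m = 70.9871 kg, h = 11.0 m, t = 15.0 s
P = mgh/t = (70.9871)(13.8)(11.0)/15.0 = 718.39 W = 0.7184 kW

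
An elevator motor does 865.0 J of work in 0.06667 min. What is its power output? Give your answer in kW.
Convert to SI: W = 865.0 J, t = 4.0002 s
P = W/t = 865.0/4.0002 = 216.239 W = 0.2162 kW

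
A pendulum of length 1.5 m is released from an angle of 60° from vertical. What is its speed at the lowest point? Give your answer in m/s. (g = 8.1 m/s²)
h = L(1 − cosθ) = 1.5(1 − cos60°) = 0.75 m
v = √(2gh) = √(2·8.1·0.75) = 3.486 m/s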